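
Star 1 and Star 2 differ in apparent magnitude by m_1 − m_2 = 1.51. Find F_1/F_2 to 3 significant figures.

F_1/F_2 = 10^(−(m_1 − m_2)/2.5) = 10^(-1.51/2.5) = 10^-0.604 = 0.2489.

0.249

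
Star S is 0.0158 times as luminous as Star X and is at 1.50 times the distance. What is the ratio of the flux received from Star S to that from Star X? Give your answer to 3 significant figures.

0.00702

F = L/(4πd²), so F_S/F_X = (L_S/L_X) / (d_S/d_X)²
= 0.0158 / (1.50)² = 0.0158 / 2.250 = 0.007022.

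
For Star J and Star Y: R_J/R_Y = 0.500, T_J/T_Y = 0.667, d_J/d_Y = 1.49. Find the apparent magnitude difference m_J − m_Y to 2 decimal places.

L_J/L_Y = (0.500)²(0.667)⁴ = 0.04948.
F_J/F_Y = (L_J/L_Y)/(d_J/d_Y)² = 0.04948/2.220 = 0.02229.
m_J − m_Y = −2.5 log₁₀(0.02229) = 4.13.

4.13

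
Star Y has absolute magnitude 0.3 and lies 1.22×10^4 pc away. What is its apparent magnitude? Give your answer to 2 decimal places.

15.73

m = M + 5 log₁₀(d/10 pc) = 0.3 + 5 log₁₀(1.22×10^4/10)
  = 0.3 + 5 × 3.086 = 0.3 + 15.43 = 15.73.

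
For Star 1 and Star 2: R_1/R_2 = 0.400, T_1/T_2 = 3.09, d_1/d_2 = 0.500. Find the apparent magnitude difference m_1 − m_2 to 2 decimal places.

L_1/L_2 = (0.400)²(3.09)⁴ = 14.59.
F_1/F_2 = (L_1/L_2)/(d_1/d_2)² = 14.59/0.2500 = 58.35.
m_1 − m_2 = −2.5 log₁₀(58.35) = -4.42.

-4.42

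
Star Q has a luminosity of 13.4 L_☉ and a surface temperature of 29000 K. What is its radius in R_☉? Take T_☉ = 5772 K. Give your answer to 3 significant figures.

R/R_☉ = √(L/L_☉) / (T/T_☉)² = √(13.4) / (5.024)²
       = 3.661 / 25.24 = 0.1450.

0.145 R_☉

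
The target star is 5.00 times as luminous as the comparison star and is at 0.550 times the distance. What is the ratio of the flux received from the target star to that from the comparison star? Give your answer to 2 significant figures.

F = L/(4πd²), so F_t/F_c = (L_t/L_c) / (d_t/d_c)²
= 5.00 / (0.550)² = 5.00 / 0.3025 = 16.53.

17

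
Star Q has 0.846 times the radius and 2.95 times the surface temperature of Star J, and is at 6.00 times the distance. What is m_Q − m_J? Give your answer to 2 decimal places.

L_Q/L_J = (0.846)²(2.95)⁴ = 54.20.
F_Q/F_J = (L_Q/L_J)/(d_Q/d_J)² = 54.20/36.00 = 1.506.
m_Q − m_J = −2.5 log₁₀(1.506) = -0.44.

-0.44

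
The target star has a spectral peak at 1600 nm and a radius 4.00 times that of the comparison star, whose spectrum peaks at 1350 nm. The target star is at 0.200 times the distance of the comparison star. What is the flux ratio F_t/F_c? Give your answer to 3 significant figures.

203

Wien's law: T_t/T_c = λ_c/λ_t = 1350/1600 = 0.8438.
L_t/L_c = (R_t/R_c)²(T_t/T_c)⁴ = (4.00)²(0.8438)⁴ = 8.109.
F_t/F_c = (L_t/L_c)/(d_t/d_c)² = 8.109/(0.200)² = 202.7.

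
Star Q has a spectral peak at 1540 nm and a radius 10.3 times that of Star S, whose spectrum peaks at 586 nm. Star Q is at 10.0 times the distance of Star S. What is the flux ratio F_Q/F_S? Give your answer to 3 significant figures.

Wien's law: T_Q/T_S = λ_S/λ_Q = 586/1540 = 0.3805.
L_Q/L_S = (R_Q/R_S)²(T_Q/T_S)⁴ = (10.3)²(0.3805)⁴ = 2.224.
F_Q/F_S = (L_Q/L_S)/(d_Q/d_S)² = 2.224/(10.0)² = 0.02224.

0.0222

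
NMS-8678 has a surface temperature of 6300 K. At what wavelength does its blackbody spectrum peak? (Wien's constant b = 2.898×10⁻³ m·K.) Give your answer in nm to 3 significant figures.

460 nm

λ_max = b/T = 2.898×10⁻³ / 6300 = 4.60×10^-7 m = 460.0 nm.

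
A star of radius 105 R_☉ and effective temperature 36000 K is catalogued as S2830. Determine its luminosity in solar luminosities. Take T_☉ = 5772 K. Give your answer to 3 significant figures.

1.67×10^7 solar luminosities

L/L_☉ = (R/R_☉)² (T/T_☉)⁴ = (105)² × (36000/5772)⁴
       = 1.102×10^4 × (6.237)⁴ = 1.102×10^4 × 1513 = 1.668×10^7.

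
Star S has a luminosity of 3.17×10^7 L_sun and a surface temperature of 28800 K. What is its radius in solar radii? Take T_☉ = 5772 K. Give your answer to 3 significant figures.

226 solar radii

R/R_☉ = √(L/L_☉) / (T/T_☉)² = √(3.17×10^7) / (4.990)²
       = 5630 / 24.90 = 226.2.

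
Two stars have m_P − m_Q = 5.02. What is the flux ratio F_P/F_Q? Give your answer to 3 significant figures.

F_P/F_Q = 10^(−(m_P − m_Q)/2.5) = 10^(-5.02/2.5) = 10^-2.008 = 0.009817.

0.00982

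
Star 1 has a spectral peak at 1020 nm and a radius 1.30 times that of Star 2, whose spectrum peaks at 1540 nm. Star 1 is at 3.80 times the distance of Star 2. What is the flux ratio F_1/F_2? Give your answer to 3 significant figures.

Wien's law: T_1/T_2 = λ_2/λ_1 = 1540/1020 = 1.510.
L_1/L_2 = (R_1/R_2)²(T_1/T_2)⁴ = (1.30)²(1.510)⁴ = 8.782.
F_1/F_2 = (L_1/L_2)/(d_1/d_2)² = 8.782/(3.80)² = 0.6081.

0.608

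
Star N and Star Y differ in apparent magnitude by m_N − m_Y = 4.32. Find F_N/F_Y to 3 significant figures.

F_N/F_Y = 10^(−(m_N − m_Y)/2.5) = 10^(-4.32/2.5) = 10^-1.728 = 0.01871.

0.0187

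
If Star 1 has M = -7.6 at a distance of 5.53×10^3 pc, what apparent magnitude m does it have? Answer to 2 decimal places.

6.11

m = M + 5 log₁₀(d/10 pc) = -7.6 + 5 log₁₀(5.53×10^3/10)
  = -7.6 + 5 × 2.743 = -7.6 + 13.71 = 6.11.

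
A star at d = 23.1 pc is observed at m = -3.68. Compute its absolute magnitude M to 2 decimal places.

-5.50

M = m − 5 log₁₀(d/10 pc) = -3.68 − 5 log₁₀(23.1/10)
  = -3.68 − 5 × 0.364 = -3.68 − 1.82 = -5.50.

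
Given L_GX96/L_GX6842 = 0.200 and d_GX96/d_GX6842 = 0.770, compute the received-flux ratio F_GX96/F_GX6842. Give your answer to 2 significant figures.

0.34

F = L/(4πd²), so F_GX96/F_GX6842 = (L_GX96/L_GX6842) / (d_GX96/d_GX6842)²
= 0.200 / (0.770)² = 0.200 / 0.5929 = 0.3373.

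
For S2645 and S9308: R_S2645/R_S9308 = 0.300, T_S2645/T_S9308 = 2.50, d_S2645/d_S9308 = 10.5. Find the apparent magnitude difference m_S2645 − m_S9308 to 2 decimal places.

3.74

L_S2645/L_S9308 = (0.300)²(2.50)⁴ = 3.516.
F_S2645/F_S9308 = (L_S2645/L_S9308)/(d_S2645/d_S9308)² = 3.516/110.2 = 0.03189.
m_S2645 − m_S9308 = −2.5 log₁₀(0.03189) = 3.74.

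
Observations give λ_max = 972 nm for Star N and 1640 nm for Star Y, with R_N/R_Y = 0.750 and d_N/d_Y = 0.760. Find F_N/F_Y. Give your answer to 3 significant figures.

Wien's law: T_N/T_Y = λ_Y/λ_N = 1640/972 = 1.687.
L_N/L_Y = (R_N/R_Y)²(T_N/T_Y)⁴ = (0.750)²(1.687)⁴ = 4.559.
F_N/F_Y = (L_N/L_Y)/(d_N/d_Y)² = 4.559/(0.760)² = 7.892.

7.89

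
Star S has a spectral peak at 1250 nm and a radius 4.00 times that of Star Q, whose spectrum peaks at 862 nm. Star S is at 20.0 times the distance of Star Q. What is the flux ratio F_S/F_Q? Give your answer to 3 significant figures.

0.00905

Wien's law: T_S/T_Q = λ_Q/λ_S = 862/1250 = 0.6896.
L_S/L_Q = (R_S/R_Q)²(T_S/T_Q)⁴ = (4.00)²(0.6896)⁴ = 3.618.
F_S/F_Q = (L_S/L_Q)/(d_S/d_Q)² = 3.618/(20.0)² = 0.009046.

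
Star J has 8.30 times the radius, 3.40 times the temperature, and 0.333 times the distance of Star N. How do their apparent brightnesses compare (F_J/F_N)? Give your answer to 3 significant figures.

8.30×10^4

L_J/L_N = (R_J/R_N)²(T_J/T_N)⁴ = (8.30)² × (3.40)⁴ = 9206.
F_J/F_N = (L_J/L_N)/(d_J/d_N)² = 9206 / (0.333)² = 8.302×10^4.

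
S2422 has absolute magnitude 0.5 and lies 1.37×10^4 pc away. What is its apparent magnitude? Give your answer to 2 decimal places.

16.18

m = M + 5 log₁₀(d/10 pc) = 0.5 + 5 log₁₀(1.37×10^4/10)
  = 0.5 + 5 × 3.137 = 0.5 + 15.68 = 16.18.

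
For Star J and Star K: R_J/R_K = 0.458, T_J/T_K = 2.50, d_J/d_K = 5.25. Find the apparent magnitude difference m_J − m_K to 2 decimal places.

1.32

L_J/L_K = (0.458)²(2.50)⁴ = 8.194.
F_J/F_K = (L_J/L_K)/(d_J/d_K)² = 8.194/27.56 = 0.2973.
m_J − m_K = −2.5 log₁₀(0.2973) = 1.32.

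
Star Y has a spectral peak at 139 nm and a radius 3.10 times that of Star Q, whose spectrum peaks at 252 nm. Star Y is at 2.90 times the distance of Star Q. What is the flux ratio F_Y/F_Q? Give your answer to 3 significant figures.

12.3

Wien's law: T_Y/T_Q = λ_Q/λ_Y = 252/139 = 1.813.
L_Y/L_Q = (R_Y/R_Q)²(T_Y/T_Q)⁴ = (3.10)²(1.813)⁴ = 103.8.
F_Y/F_Q = (L_Y/L_Q)/(d_Y/d_Q)² = 103.8/(2.90)² = 12.34.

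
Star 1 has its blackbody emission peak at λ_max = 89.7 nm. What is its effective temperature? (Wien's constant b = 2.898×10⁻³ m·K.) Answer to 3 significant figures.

3.23×10^4 K

T = b/λ_max = 2.898×10⁻³ / (89.7×10⁻⁹) = 3.231×10^4 K.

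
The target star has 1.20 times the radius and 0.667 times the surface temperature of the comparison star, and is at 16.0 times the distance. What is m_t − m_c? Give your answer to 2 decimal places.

L_t/L_c = (1.20)²(0.667)⁴ = 0.2850.
F_t/F_c = (L_t/L_c)/(d_t/d_c)² = 0.2850/256.0 = 0.001113.
m_t − m_c = −2.5 log₁₀(0.001113) = 7.38.

7.38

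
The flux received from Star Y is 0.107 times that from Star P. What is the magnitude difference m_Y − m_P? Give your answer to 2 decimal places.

m_Y − m_P = −2.5 log₁₀(F_Y/F_P) = −2.5 log₁₀(0.107) = −2.5 × (-0.971) = 2.427.

2.43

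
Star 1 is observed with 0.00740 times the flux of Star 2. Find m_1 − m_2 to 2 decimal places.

5.33

m_1 − m_2 = −2.5 log₁₀(F_1/F_2) = −2.5 log₁₀(0.00740) = −2.5 × (-2.131) = 5.327.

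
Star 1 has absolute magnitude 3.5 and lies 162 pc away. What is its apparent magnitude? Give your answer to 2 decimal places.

9.55

m = M + 5 log₁₀(d/10 pc) = 3.5 + 5 log₁₀(162/10)
  = 3.5 + 5 × 1.210 = 3.5 + 6.05 = 9.55.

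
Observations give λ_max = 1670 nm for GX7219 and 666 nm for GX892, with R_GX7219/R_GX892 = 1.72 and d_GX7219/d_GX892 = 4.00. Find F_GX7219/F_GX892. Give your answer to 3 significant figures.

Wien's law: T_GX7219/T_GX892 = λ_GX892/λ_GX7219 = 666/1670 = 0.3988.
L_GX7219/L_GX892 = (R_GX7219/R_GX892)²(T_GX7219/T_GX892)⁴ = (1.72)²(0.3988)⁴ = 0.07483.
F_GX7219/F_GX892 = (L_GX7219/L_GX892)/(d_GX7219/d_GX892)² = 0.07483/(4.00)² = 0.004677.

0.00468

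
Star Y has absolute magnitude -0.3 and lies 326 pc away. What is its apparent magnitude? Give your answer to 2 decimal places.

7.27

m = M + 5 log₁₀(d/10 pc) = -0.3 + 5 log₁₀(326/10)
  = -0.3 + 5 × 1.513 = -0.3 + 7.57 = 7.27.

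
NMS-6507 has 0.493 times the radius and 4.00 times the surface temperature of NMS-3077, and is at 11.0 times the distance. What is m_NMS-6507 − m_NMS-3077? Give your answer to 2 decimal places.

L_NMS-6507/L_NMS-3077 = (0.493)²(4.00)⁴ = 62.22.
F_NMS-6507/F_NMS-3077 = (L_NMS-6507/L_NMS-3077)/(d_NMS-6507/d_NMS-3077)² = 62.22/121.0 = 0.5142.
m_NMS-6507 − m_NMS-3077 = −2.5 log₁₀(0.5142) = 0.72.

0.72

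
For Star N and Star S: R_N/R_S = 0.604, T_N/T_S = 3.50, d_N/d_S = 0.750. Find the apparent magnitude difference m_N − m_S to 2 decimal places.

L_N/L_S = (0.604)²(3.50)⁴ = 54.75.
F_N/F_S = (L_N/L_S)/(d_N/d_S)² = 54.75/0.5625 = 97.32.
m_N − m_S = −2.5 log₁₀(97.32) = -4.97.

-4.97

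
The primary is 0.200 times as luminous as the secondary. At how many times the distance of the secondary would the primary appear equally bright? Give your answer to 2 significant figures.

0.45

Equal flux requires L_p/d_p² = L_s/d_s², so d_p/d_s = √(L_p/L_s)
= √(0.200) = 0.4472.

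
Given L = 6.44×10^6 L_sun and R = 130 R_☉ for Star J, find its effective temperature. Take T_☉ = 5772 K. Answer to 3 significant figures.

T/T_☉ = (L/L_☉)^(1/4) / (R/R_☉)^(1/2)
T = 5772 × (6.44×10^6)^(1/4) / √(130) = 5772 × 50.38 / 11.40 = 2.550×10^4 K.

2.55×10^4 K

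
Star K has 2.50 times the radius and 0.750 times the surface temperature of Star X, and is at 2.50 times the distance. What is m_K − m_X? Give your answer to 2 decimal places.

1.25

L_K/L_X = (2.50)²(0.750)⁴ = 1.978.
F_K/F_X = (L_K/L_X)/(d_K/d_X)² = 1.978/6.250 = 0.3164.
m_K − m_X = −2.5 log₁₀(0.3164) = 1.25.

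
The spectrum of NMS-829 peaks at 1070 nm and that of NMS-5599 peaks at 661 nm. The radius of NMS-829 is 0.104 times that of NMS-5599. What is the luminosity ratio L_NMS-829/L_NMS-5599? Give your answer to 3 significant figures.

0.00158

Wien's law gives T ∝ 1/λ_max, so T_NMS-829/T_NMS-5599 = λ_NMS-5599/λ_NMS-829 = 661/1070 = 0.6178.
Then L ∝ R²T⁴ gives L_NMS-829/L_NMS-5599 = (0.104)² × (0.6178)⁴ = 0.01082 × 0.1456 = 0.001575.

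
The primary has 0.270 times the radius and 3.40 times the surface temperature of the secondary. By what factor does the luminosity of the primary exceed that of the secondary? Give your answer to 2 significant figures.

9.7

From the Stefan–Boltzmann law, L ∝ R²T⁴, so
L_p/L_s = (R_p/R_s)² (T_p/T_s)⁴ = (0.270)² × (3.40)⁴ = 0.07290 × 133.6 = 9.742.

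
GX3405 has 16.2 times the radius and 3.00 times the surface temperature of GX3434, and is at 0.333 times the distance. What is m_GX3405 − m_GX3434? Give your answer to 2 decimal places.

L_GX3405/L_GX3434 = (16.2)²(3.00)⁴ = 2.126×10^4.
F_GX3405/F_GX3434 = (L_GX3405/L_GX3434)/(d_GX3405/d_GX3434)² = 2.126×10^4/0.1109 = 1.917×10^5.
m_GX3405 − m_GX3434 = −2.5 log₁₀(1.917×10^5) = -13.21.

-13.21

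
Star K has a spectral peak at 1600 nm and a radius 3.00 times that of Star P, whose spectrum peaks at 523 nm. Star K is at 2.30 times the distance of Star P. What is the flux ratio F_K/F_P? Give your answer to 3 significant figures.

Wien's law: T_K/T_P = λ_P/λ_K = 523/1600 = 0.3269.
L_K/L_P = (R_K/R_P)²(T_K/T_P)⁴ = (3.00)²(0.3269)⁴ = 0.1027.
F_K/F_P = (L_K/L_P)/(d_K/d_P)² = 0.1027/(2.30)² = 0.01942.

0.0194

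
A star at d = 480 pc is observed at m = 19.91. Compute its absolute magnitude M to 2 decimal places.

M = m − 5 log₁₀(d/10 pc) = 19.91 − 5 log₁₀(480/10)
  = 19.91 − 5 × 1.681 = 19.91 − 8.41 = 11.50.

11.50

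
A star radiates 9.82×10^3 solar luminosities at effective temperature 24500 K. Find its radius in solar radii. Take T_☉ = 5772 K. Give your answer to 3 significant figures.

5.50 solar radii

R/R_☉ = √(L/L_☉) / (T/T_☉)² = √(9.82×10^3) / (4.245)²
       = 99.10 / 18.02 = 5.500.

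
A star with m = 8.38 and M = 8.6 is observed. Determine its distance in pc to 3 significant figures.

m − M = 5 log₁₀(d/10 pc)
8.38 − (8.6) = -0.22 = 5 log₁₀(d/10)
d = 10 × 10^(-0.22/5) = 10 × 10^-0.044 = 9.036 pc.

9.04 pc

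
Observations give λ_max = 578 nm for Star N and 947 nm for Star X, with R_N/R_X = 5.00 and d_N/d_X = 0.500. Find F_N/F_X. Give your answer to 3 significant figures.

Wien's law: T_N/T_X = λ_X/λ_N = 947/578 = 1.638.
L_N/L_X = (R_N/R_X)²(T_N/T_X)⁴ = (5.00)²(1.638)⁴ = 180.1.
F_N/F_X = (L_N/L_X)/(d_N/d_X)² = 180.1/(0.500)² = 720.6.

721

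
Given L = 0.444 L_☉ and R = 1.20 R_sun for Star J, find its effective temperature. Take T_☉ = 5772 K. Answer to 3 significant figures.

4.30×10^3 K

T/T_☉ = (L/L_☉)^(1/4) / (R/R_☉)^(1/2)
T = 5772 × (0.444)^(1/4) / √(1.20) = 5772 × 0.8163 / 1.095 = 4301 K.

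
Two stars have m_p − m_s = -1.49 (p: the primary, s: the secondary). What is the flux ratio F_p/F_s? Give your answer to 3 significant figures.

F_p/F_s = 10^(−(m_p − m_s)/2.5) = 10^(1.49/2.5) = 10^0.596 = 3.945.

3.94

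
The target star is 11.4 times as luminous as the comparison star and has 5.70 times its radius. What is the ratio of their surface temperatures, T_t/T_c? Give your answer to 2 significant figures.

L ∝ R²T⁴ gives T ∝ (L/R²)^(1/4), so
T_t/T_c = (11.4 / 5.70²)^(1/4) = (0.3509)^(1/4) = 0.7696.

0.77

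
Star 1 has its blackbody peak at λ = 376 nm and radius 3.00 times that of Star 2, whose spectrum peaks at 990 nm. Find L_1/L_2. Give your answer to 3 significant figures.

Wien's law gives T ∝ 1/λ_max, so T_1/T_2 = λ_2/λ_1 = 990/376 = 2.633.
Then L ∝ R²T⁴ gives L_1/L_2 = (3.00)² × (2.633)⁴ = 9.000 × 48.06 = 432.5.

433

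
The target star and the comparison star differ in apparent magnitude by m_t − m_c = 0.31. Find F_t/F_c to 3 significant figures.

F_t/F_c = 10^(−(m_t − m_c)/2.5) = 10^(-0.31/2.5) = 10^-0.124 = 0.7516.

0.752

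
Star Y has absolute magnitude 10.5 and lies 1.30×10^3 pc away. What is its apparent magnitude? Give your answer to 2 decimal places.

m = M + 5 log₁₀(d/10 pc) = 10.5 + 5 log₁₀(1.30×10^3/10)
  = 10.5 + 5 × 2.114 = 10.5 + 10.57 = 21.07.

21.07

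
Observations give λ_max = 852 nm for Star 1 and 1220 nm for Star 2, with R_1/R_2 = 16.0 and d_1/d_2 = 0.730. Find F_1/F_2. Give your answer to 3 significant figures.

Wien's law: T_1/T_2 = λ_2/λ_1 = 1220/852 = 1.432.
L_1/L_2 = (R_1/R_2)²(T_1/T_2)⁴ = (16.0)²(1.432)⁴ = 1076.
F_1/F_2 = (L_1/L_2)/(d_1/d_2)² = 1076/(0.730)² = 2020.

2.02×10^3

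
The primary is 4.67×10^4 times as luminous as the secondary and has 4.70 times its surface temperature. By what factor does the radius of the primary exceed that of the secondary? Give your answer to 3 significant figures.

9.78

L ∝ R²T⁴ gives R ∝ √L / T², so
R_p/R_s = √(4.67×10^4) / (4.70)² = 216.1 / 22.09 = 9.783.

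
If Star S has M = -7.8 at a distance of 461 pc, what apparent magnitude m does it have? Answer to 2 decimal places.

0.52

m = M + 5 log₁₀(d/10 pc) = -7.8 + 5 log₁₀(461/10)
  = -7.8 + 5 × 1.664 = -7.8 + 8.32 = 0.52.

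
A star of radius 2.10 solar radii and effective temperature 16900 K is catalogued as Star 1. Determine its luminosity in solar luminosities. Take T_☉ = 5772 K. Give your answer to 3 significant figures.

L/L_☉ = (R/R_☉)² (T/T_☉)⁴ = (2.10)² × (16900/5772)⁴
       = 4.410 × (2.928)⁴ = 4.410 × 73.49 = 324.1.

324 solar luminosities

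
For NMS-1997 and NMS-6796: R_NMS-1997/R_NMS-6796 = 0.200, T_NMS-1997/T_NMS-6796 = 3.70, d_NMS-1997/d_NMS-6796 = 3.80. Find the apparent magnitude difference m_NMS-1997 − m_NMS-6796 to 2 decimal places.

L_NMS-1997/L_NMS-6796 = (0.200)²(3.70)⁴ = 7.497.
F_NMS-1997/F_NMS-6796 = (L_NMS-1997/L_NMS-6796)/(d_NMS-1997/d_NMS-6796)² = 7.497/14.44 = 0.5192.
m_NMS-1997 − m_NMS-6796 = −2.5 log₁₀(0.5192) = 0.71.

0.71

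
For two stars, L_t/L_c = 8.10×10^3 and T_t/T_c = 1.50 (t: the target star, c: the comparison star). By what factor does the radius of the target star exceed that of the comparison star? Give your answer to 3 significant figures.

L ∝ R²T⁴ gives R ∝ √L / T², so
R_t/R_c = √(8.10×10^3) / (1.50)² = 90.00 / 2.250 = 40.00.

40.0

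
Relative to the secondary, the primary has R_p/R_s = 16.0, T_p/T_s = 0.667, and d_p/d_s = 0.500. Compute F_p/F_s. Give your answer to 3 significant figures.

L_p/L_s = (R_p/R_s)²(T_p/T_s)⁴ = (16.0)² × (0.667)⁴ = 50.67.
F_p/F_s = (L_p/L_s)/(d_p/d_s)² = 50.67 / (0.500)² = 202.7.

203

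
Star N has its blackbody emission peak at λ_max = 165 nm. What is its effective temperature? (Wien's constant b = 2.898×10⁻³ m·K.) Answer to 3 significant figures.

1.76×10^4 K

T = b/λ_max = 2.898×10⁻³ / (165×10⁻⁹) = 1.756×10^4 K.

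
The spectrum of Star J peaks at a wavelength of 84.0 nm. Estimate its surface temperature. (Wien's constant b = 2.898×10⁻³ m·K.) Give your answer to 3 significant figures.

3.45×10^4 K

T = b/λ_max = 2.898×10⁻³ / (84.0×10⁻⁹) = 3.450×10^4 K.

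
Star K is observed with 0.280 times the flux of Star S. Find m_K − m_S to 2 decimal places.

1.38

m_K − m_S = −2.5 log₁₀(F_K/F_S) = −2.5 log₁₀(0.280) = −2.5 × (-0.553) = 1.382.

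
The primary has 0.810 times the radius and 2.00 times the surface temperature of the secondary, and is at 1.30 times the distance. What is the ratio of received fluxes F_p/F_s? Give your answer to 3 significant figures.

L_p/L_s = (R_p/R_s)²(T_p/T_s)⁴ = (0.810)² × (2.00)⁴ = 10.50.
F_p/F_s = (L_p/L_s)/(d_p/d_s)² = 10.50 / (1.30)² = 6.212.

6.21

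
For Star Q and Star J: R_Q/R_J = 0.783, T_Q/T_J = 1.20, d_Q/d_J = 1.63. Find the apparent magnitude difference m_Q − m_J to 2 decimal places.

0.80

L_Q/L_J = (0.783)²(1.20)⁴ = 1.271.
F_Q/F_J = (L_Q/L_J)/(d_Q/d_J)² = 1.271/2.657 = 0.4785.
m_Q − m_J = −2.5 log₁₀(0.4785) = 0.80.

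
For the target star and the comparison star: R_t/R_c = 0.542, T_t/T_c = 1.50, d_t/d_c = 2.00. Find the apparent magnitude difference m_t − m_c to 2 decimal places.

1.07

L_t/L_c = (0.542)²(1.50)⁴ = 1.487.
F_t/F_c = (L_t/L_c)/(d_t/d_c)² = 1.487/4.000 = 0.3718.
m_t − m_c = −2.5 log₁₀(0.3718) = 1.07.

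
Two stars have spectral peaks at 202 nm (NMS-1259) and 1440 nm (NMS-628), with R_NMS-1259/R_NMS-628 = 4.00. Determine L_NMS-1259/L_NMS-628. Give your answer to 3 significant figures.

4.13×10^4

Wien's law gives T ∝ 1/λ_max, so T_NMS-1259/T_NMS-628 = λ_NMS-628/λ_NMS-1259 = 1440/202 = 7.129.
Then L ∝ R²T⁴ gives L_NMS-1259/L_NMS-628 = (4.00)² × (7.129)⁴ = 16.00 × 2583 = 4.132×10^4.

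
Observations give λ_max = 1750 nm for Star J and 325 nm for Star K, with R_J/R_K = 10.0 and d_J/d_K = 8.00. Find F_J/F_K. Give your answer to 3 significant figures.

Wien's law: T_J/T_K = λ_K/λ_J = 325/1750 = 0.1857.
L_J/L_K = (R_J/R_K)²(T_J/T_K)⁴ = (10.0)²(0.1857)⁴ = 0.1190.
F_J/F_K = (L_J/L_K)/(d_J/d_K)² = 0.1190/(8.00)² = 0.001859.

0.00186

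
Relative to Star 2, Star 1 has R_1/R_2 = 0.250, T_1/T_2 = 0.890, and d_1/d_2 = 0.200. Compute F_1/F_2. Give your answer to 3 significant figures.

L_1/L_2 = (R_1/R_2)²(T_1/T_2)⁴ = (0.250)² × (0.890)⁴ = 0.03921.
F_1/F_2 = (L_1/L_2)/(d_1/d_2)² = 0.03921 / (0.200)² = 0.9803.

0.980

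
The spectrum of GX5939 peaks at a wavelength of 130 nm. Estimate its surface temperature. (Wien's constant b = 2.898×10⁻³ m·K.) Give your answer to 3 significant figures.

T = b/λ_max = 2.898×10⁻³ / (130×10⁻⁹) = 2.229×10^4 K.

2.23×10^4 K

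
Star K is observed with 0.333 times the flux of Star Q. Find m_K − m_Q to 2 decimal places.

1.19

m_K − m_Q = −2.5 log₁₀(F_K/F_Q) = −2.5 log₁₀(0.333) = −2.5 × (-0.478) = 1.194.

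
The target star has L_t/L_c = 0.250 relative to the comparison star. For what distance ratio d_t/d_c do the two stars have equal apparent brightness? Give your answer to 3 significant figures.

Equal flux requires L_t/d_t² = L_c/d_c², so d_t/d_c = √(L_t/L_c)
= √(0.250) = 0.5000.

0.500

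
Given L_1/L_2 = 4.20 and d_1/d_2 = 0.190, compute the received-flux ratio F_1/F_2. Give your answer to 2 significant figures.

F = L/(4πd²), so F_1/F_2 = (L_1/L_2) / (d_1/d_2)²
= 4.20 / (0.190)² = 4.20 / 0.03610 = 116.3.

1.2×10^2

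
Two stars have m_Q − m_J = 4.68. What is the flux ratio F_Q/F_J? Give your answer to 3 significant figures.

0.0134

F_Q/F_J = 10^(−(m_Q − m_J)/2.5) = 10^(-4.68/2.5) = 10^-1.872 = 0.01343.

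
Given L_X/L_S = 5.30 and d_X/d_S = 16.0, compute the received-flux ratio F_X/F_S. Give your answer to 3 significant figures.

F = L/(4πd²), so F_X/F_S = (L_X/L_S) / (d_X/d_S)²
= 5.30 / (16.0)² = 5.30 / 256.0 = 0.02070.

0.0207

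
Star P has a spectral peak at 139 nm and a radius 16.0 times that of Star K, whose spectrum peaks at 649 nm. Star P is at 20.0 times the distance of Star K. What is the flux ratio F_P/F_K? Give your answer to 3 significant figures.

304

Wien's law: T_P/T_K = λ_K/λ_P = 649/139 = 4.669.
L_P/L_K = (R_P/R_K)²(T_P/T_K)⁴ = (16.0)²(4.669)⁴ = 1.217×10^5.
F_P/F_K = (L_P/L_K)/(d_P/d_K)² = 1.217×10^5/(20.0)² = 304.2.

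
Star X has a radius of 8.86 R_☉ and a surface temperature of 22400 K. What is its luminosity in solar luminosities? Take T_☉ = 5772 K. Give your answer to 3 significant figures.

1.78×10^4 solar luminosities

L/L_☉ = (R/R_☉)² (T/T_☉)⁴ = (8.86)² × (22400/5772)⁴
       = 78.50 × (3.881)⁴ = 78.50 × 226.8 = 1.781×10^4.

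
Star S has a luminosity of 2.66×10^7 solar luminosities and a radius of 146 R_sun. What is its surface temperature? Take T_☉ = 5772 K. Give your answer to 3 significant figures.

3.43×10^4 K

T/T_☉ = (L/L_☉)^(1/4) / (R/R_☉)^(1/2)
T = 5772 × (2.66×10^7)^(1/4) / √(146) = 5772 × 71.82 / 12.08 = 3.431×10^4 K.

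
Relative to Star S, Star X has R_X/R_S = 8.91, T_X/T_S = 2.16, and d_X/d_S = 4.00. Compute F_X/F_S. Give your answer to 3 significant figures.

L_X/L_S = (R_X/R_S)²(T_X/T_S)⁴ = (8.91)² × (2.16)⁴ = 1728.
F_X/F_S = (L_X/L_S)/(d_X/d_S)² = 1728 / (4.00)² = 108.0.

108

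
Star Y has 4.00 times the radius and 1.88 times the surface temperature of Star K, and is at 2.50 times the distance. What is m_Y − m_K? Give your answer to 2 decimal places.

-3.76

L_Y/L_K = (4.00)²(1.88)⁴ = 199.9.
F_Y/F_K = (L_Y/L_K)/(d_Y/d_K)² = 199.9/6.250 = 31.98.
m_Y − m_K = −2.5 log₁₀(31.98) = -3.76.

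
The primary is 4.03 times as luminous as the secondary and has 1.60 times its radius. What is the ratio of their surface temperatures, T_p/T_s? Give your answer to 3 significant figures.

1.12

L ∝ R²T⁴ gives T ∝ (L/R²)^(1/4), so
T_p/T_s = (4.03 / 1.60²)^(1/4) = (1.574)^(1/4) = 1.120.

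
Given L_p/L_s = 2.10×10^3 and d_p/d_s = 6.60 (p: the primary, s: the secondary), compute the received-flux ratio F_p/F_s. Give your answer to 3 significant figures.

F = L/(4πd²), so F_p/F_s = (L_p/L_s) / (d_p/d_s)²
= 2.10×10^3 / (6.60)² = 2.10×10^3 / 43.56 = 48.21.

48.2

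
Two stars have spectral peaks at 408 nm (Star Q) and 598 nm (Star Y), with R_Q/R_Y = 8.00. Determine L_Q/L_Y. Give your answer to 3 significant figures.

295

Wien's law gives T ∝ 1/λ_max, so T_Q/T_Y = λ_Y/λ_Q = 598/408 = 1.466.
Then L ∝ R²T⁴ gives L_Q/L_Y = (8.00)² × (1.466)⁴ = 64.00 × 4.615 = 295.4.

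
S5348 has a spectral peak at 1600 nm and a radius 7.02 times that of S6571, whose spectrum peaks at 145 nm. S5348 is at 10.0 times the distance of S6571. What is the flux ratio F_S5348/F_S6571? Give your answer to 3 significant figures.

Wien's law: T_S5348/T_S6571 = λ_S6571/λ_S5348 = 145/1600 = 0.09062.
L_S5348/L_S6571 = (R_S5348/R_S6571)²(T_S5348/T_S6571)⁴ = (7.02)²(0.09062)⁴ = 0.003324.
F_S5348/F_S6571 = (L_S5348/L_S6571)/(d_S5348/d_S6571)² = 0.003324/(10.0)² = 3.324×10^-5.

3.32×10^-5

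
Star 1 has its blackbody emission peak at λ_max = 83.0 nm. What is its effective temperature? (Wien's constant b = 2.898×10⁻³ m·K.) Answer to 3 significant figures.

3.49×10^4 K

T = b/λ_max = 2.898×10⁻³ / (83.0×10⁻⁹) = 3.492×10^4 K.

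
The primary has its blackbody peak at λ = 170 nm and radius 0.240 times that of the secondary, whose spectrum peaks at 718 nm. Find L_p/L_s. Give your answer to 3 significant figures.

Wien's law gives T ∝ 1/λ_max, so T_p/T_s = λ_s/λ_p = 718/170 = 4.224.
Then L ∝ R²T⁴ gives L_p/L_s = (0.240)² × (4.224)⁴ = 0.05760 × 318.2 = 18.33.

18.3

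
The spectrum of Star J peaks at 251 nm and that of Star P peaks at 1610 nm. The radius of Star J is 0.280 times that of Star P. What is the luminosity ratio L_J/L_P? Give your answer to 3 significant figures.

Wien's law gives T ∝ 1/λ_max, so T_J/T_P = λ_P/λ_J = 1610/251 = 6.414.
Then L ∝ R²T⁴ gives L_J/L_P = (0.280)² × (6.414)⁴ = 0.07840 × 1693 = 132.7.

133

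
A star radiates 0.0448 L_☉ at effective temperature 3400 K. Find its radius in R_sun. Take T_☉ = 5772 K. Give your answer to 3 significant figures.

0.610 R_sun

R/R_☉ = √(L/L_☉) / (T/T_☉)² = √(0.0448) / (0.5891)²
       = 0.2117 / 0.3470 = 0.6100.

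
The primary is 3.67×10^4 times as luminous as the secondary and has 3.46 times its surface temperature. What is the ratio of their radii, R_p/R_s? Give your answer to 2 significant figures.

L ∝ R²T⁴ gives R ∝ √L / T², so
R_p/R_s = √(3.67×10^4) / (3.46)² = 191.6 / 11.97 = 16.00.

16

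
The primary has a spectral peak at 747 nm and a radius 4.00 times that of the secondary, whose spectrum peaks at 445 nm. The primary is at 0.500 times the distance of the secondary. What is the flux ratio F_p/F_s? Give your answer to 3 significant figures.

8.06

Wien's law: T_p/T_s = λ_s/λ_p = 445/747 = 0.5957.
L_p/L_s = (R_p/R_s)²(T_p/T_s)⁴ = (4.00)²(0.5957)⁴ = 2.015.
F_p/F_s = (L_p/L_s)/(d_p/d_s)² = 2.015/(0.500)² = 8.060.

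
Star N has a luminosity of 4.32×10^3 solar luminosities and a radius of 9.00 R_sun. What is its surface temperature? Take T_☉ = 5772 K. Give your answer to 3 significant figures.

1.56×10^4 K

T/T_☉ = (L/L_☉)^(1/4) / (R/R_☉)^(1/2)
T = 5772 × (4.32×10^3)^(1/4) / √(9.00) = 5772 × 8.107 / 3.000 = 1.560×10^4 K.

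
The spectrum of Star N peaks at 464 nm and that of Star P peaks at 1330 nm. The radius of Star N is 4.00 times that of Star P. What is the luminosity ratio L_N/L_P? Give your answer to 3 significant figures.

1.08×10^3

Wien's law gives T ∝ 1/λ_max, so T_N/T_P = λ_P/λ_N = 1330/464 = 2.866.
Then L ∝ R²T⁴ gives L_N/L_P = (4.00)² × (2.866)⁴ = 16.00 × 67.50 = 1080.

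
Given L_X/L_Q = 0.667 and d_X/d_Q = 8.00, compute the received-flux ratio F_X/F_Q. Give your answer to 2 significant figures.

F = L/(4πd²), so F_X/F_Q = (L_X/L_Q) / (d_X/d_Q)²
= 0.667 / (8.00)² = 0.667 / 64.00 = 0.01042.

0.010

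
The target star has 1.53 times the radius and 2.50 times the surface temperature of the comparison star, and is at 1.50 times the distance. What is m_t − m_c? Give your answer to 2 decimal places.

L_t/L_c = (1.53)²(2.50)⁴ = 91.44.
F_t/F_c = (L_t/L_c)/(d_t/d_c)² = 91.44/2.250 = 40.64.
m_t − m_c = −2.5 log₁₀(40.64) = -4.02.

-4.02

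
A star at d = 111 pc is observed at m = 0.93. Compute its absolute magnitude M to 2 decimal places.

M = m − 5 log₁₀(d/10 pc) = 0.93 − 5 log₁₀(111/10)
  = 0.93 − 5 × 1.045 = 0.93 − 5.23 = -4.30.

-4.30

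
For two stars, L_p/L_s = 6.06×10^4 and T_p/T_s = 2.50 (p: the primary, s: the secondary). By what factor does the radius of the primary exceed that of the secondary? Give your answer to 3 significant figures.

L ∝ R²T⁴ gives R ∝ √L / T², so
R_p/R_s = √(6.06×10^4) / (2.50)² = 246.2 / 6.250 = 39.39.

39.4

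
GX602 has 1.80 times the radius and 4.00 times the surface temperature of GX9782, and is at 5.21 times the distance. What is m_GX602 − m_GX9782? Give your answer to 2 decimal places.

L_GX602/L_GX9782 = (1.80)²(4.00)⁴ = 829.4.
F_GX602/F_GX9782 = (L_GX602/L_GX9782)/(d_GX602/d_GX9782)² = 829.4/27.14 = 30.56.
m_GX602 − m_GX9782 = −2.5 log₁₀(30.56) = -3.71.

-3.71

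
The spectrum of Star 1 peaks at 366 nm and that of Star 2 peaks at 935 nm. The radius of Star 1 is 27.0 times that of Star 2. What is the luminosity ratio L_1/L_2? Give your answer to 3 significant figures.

3.10×10^4

Wien's law gives T ∝ 1/λ_max, so T_1/T_2 = λ_2/λ_1 = 935/366 = 2.555.
Then L ∝ R²T⁴ gives L_1/L_2 = (27.0)² × (2.555)⁴ = 729.0 × 42.59 = 3.105×10^4.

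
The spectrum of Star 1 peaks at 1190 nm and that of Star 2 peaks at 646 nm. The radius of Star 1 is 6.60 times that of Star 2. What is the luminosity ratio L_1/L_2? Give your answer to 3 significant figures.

Wien's law gives T ∝ 1/λ_max, so T_1/T_2 = λ_2/λ_1 = 646/1190 = 0.5429.
Then L ∝ R²T⁴ gives L_1/L_2 = (6.60)² × (0.5429)⁴ = 43.56 × 0.08684 = 3.783.

3.78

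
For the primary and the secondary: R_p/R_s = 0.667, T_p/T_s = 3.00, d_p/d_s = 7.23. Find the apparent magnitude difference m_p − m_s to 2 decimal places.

L_p/L_s = (0.667)²(3.00)⁴ = 36.04.
F_p/F_s = (L_p/L_s)/(d_p/d_s)² = 36.04/52.27 = 0.6894.
m_p − m_s = −2.5 log₁₀(0.6894) = 0.40.

0.40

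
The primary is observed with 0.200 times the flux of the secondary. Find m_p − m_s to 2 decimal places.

1.75

m_p − m_s = −2.5 log₁₀(F_p/F_s) = −2.5 log₁₀(0.200) = −2.5 × (-0.699) = 1.747.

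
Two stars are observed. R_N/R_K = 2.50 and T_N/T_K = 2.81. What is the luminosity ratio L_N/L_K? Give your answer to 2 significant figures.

3.9×10^2

From the Stefan–Boltzmann law, L ∝ R²T⁴, so
L_N/L_K = (R_N/R_K)² (T_N/T_K)⁴ = (2.50)² × (2.81)⁴ = 6.250 × 62.35 = 389.7.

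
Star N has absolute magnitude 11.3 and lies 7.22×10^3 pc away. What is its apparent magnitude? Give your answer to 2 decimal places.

25.59

m = M + 5 log₁₀(d/10 pc) = 11.3 + 5 log₁₀(7.22×10^3/10)
  = 11.3 + 5 × 2.859 = 11.3 + 14.29 = 25.59.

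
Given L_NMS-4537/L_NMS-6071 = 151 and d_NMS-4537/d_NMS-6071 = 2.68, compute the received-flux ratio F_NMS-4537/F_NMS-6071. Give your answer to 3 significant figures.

F = L/(4πd²), so F_NMS-4537/F_NMS-6071 = (L_NMS-4537/L_NMS-6071) / (d_NMS-4537/d_NMS-6071)²
= 151 / (2.68)² = 151 / 7.182 = 21.02.

21.0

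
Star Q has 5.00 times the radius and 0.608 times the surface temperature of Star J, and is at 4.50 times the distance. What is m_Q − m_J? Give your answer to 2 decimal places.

L_Q/L_J = (5.00)²(0.608)⁴ = 3.416.
F_Q/F_J = (L_Q/L_J)/(d_Q/d_J)² = 3.416/20.25 = 0.1687.
m_Q − m_J = −2.5 log₁₀(0.1687) = 1.93.

1.93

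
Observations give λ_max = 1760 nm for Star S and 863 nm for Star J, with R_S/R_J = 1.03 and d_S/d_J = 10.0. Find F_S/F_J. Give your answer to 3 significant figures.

Wien's law: T_S/T_J = λ_J/λ_S = 863/1760 = 0.4903.
L_S/L_J = (R_S/R_J)²(T_S/T_J)⁴ = (1.03)²(0.4903)⁴ = 0.06133.
F_S/F_J = (L_S/L_J)/(d_S/d_J)² = 0.06133/(10.0)² = 6.133×10^-4.

6.13×10^-4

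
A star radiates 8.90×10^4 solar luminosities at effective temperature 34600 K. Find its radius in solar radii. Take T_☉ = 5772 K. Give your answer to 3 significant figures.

R/R_☉ = √(L/L_☉) / (T/T_☉)² = √(8.90×10^4) / (5.994)²
       = 298.3 / 35.93 = 8.302.

8.30 solar radii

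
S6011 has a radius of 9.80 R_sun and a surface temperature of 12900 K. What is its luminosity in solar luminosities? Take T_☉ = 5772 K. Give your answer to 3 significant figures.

L/L_☉ = (R/R_☉)² (T/T_☉)⁴ = (9.80)² × (12900/5772)⁴
       = 96.04 × (2.235)⁴ = 96.04 × 24.95 = 2396.

2.40×10^3 solar luminosities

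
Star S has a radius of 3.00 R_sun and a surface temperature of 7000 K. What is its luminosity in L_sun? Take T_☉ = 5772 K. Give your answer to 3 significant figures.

19.5 L_sun

L/L_☉ = (R/R_☉)² (T/T_☉)⁴ = (3.00)² × (7000/5772)⁴
       = 9.000 × (1.213)⁴ = 9.000 × 2.163 = 19.47.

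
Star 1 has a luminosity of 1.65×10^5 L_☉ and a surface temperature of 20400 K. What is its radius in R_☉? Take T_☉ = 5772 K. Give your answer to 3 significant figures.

R/R_☉ = √(L/L_☉) / (T/T_☉)² = √(1.65×10^5) / (3.534)²
       = 406.2 / 12.49 = 32.52.

32.5 R_☉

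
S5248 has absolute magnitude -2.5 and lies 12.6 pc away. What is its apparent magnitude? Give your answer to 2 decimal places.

-2.00

m = M + 5 log₁₀(d/10 pc) = -2.5 + 5 log₁₀(12.6/10)
  = -2.5 + 5 × 0.100 = -2.5 + 0.50 = -2.00.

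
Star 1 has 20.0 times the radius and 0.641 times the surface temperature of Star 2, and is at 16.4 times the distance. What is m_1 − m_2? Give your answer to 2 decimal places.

1.50

L_1/L_2 = (20.0)²(0.641)⁴ = 67.53.
F_1/F_2 = (L_1/L_2)/(d_1/d_2)² = 67.53/269.0 = 0.2511.
m_1 − m_2 = −2.5 log₁₀(0.2511) = 1.50.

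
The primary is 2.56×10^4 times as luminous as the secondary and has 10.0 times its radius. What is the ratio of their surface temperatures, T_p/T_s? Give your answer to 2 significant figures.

4.0

L ∝ R²T⁴ gives T ∝ (L/R²)^(1/4), so
T_p/T_s = (2.56×10^4 / 10.0²)^(1/4) = (256.0)^(1/4) = 4.000.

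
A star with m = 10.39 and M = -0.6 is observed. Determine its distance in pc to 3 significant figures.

m − M = 5 log₁₀(d/10 pc)
10.39 − (-0.6) = 10.99 = 5 log₁₀(d/10)
d = 10 × 10^(10.99/5) = 10 × 10^2.198 = 1578 pc.

1.58×10^3 pc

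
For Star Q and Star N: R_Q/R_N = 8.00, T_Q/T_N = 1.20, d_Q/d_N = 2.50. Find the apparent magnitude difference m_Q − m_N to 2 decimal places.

L_Q/L_N = (8.00)²(1.20)⁴ = 132.7.
F_Q/F_N = (L_Q/L_N)/(d_Q/d_N)² = 132.7/6.250 = 21.23.
m_Q − m_N = −2.5 log₁₀(21.23) = -3.32.

-3.32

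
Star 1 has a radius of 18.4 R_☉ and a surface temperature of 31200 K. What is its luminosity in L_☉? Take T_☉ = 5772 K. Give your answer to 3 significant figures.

2.89×10^5 L_☉

L/L_☉ = (R/R_☉)² (T/T_☉)⁴ = (18.4)² × (31200/5772)⁴
       = 338.6 × (5.405)⁴ = 338.6 × 853.7 = 2.890×10^5.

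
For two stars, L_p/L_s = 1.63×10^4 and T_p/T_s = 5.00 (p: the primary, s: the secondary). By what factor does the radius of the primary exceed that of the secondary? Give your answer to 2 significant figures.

5.1

L ∝ R²T⁴ gives R ∝ √L / T², so
R_p/R_s = √(1.63×10^4) / (5.00)² = 127.7 / 25.00 = 5.107.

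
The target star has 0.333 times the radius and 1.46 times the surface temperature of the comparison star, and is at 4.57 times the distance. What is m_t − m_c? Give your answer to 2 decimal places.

4.04

L_t/L_c = (0.333)²(1.46)⁴ = 0.5038.
F_t/F_c = (L_t/L_c)/(d_t/d_c)² = 0.5038/20.88 = 0.02413.
m_t − m_c = −2.5 log₁₀(0.02413) = 4.04.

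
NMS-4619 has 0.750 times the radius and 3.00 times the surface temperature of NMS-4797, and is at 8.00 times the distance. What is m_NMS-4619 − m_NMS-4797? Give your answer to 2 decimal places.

L_NMS-4619/L_NMS-4797 = (0.750)²(3.00)⁴ = 45.56.
F_NMS-4619/F_NMS-4797 = (L_NMS-4619/L_NMS-4797)/(d_NMS-4619/d_NMS-4797)² = 45.56/64.00 = 0.7119.
m_NMS-4619 − m_NMS-4797 = −2.5 log₁₀(0.7119) = 0.37.

0.37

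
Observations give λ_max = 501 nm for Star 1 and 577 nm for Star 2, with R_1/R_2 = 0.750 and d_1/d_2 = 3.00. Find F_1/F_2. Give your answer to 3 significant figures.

Wien's law: T_1/T_2 = λ_2/λ_1 = 577/501 = 1.152.
L_1/L_2 = (R_1/R_2)²(T_1/T_2)⁴ = (0.750)²(1.152)⁴ = 0.9896.
F_1/F_2 = (L_1/L_2)/(d_1/d_2)² = 0.9896/(3.00)² = 0.1100.

0.110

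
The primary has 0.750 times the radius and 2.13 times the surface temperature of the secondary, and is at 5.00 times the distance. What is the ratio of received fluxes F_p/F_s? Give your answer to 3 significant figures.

L_p/L_s = (R_p/R_s)²(T_p/T_s)⁴ = (0.750)² × (2.13)⁴ = 11.58.
F_p/F_s = (L_p/L_s)/(d_p/d_s)² = 11.58 / (5.00)² = 0.4631.

0.463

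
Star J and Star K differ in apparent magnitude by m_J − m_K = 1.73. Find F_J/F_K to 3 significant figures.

0.203

F_J/F_K = 10^(−(m_J − m_K)/2.5) = 10^(-1.73/2.5) = 10^-0.692 = 0.2032.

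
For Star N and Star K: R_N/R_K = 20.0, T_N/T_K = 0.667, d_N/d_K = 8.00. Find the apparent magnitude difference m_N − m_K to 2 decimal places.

-0.23

L_N/L_K = (20.0)²(0.667)⁴ = 79.17.
F_N/F_K = (L_N/L_K)/(d_N/d_K)² = 79.17/64.00 = 1.237.
m_N − m_K = −2.5 log₁₀(1.237) = -0.23.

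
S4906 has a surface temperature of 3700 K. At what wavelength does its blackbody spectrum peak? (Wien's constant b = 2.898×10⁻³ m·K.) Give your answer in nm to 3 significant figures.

λ_max = b/T = 2.898×10⁻³ / 3700 = 7.83×10^-7 m = 783.2 nm.

783 nm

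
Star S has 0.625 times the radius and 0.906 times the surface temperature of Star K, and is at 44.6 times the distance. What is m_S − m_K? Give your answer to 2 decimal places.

L_S/L_K = (0.625)²(0.906)⁴ = 0.2632.
F_S/F_K = (L_S/L_K)/(d_S/d_K)² = 0.2632/1989 = 1.323×10^-4.
m_S − m_K = −2.5 log₁₀(1.323×10^-4) = 9.70.

9.70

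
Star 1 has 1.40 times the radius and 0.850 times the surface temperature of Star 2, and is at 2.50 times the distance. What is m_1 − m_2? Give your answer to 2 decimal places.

1.96

L_1/L_2 = (1.40)²(0.850)⁴ = 1.023.
F_1/F_2 = (L_1/L_2)/(d_1/d_2)² = 1.023/6.250 = 0.1637.
m_1 − m_2 = −2.5 log₁₀(0.1637) = 1.96.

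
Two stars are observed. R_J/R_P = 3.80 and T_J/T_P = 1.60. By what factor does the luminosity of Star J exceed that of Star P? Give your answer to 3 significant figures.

From the Stefan–Boltzmann law, L ∝ R²T⁴, so
L_J/L_P = (R_J/R_P)² (T_J/T_P)⁴ = (3.80)² × (1.60)⁴ = 14.44 × 6.554 = 94.63.

94.6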